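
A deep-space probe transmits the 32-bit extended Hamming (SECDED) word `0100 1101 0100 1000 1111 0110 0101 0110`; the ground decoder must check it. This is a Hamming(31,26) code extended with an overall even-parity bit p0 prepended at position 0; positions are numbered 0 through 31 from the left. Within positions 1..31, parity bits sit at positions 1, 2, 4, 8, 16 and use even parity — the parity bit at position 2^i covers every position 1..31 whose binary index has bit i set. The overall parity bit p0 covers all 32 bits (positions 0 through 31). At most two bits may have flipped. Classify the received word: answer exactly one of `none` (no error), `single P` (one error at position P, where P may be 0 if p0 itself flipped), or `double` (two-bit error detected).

none

s1: b1⊕b3⊕b5⊕b7⊕b9⊕b11⊕b13⊕b15⊕b17⊕b19⊕b21⊕b23⊕b25⊕b27⊕b29⊕b31 = 1⊕0⊕1⊕1⊕1⊕0⊕0⊕0⊕1⊕1⊕1⊕0⊕1⊕1⊕1⊕0 = 0
s2: b2⊕b3⊕b6⊕b7⊕b10⊕b11⊕b14⊕b15⊕b18⊕b19⊕b22⊕b23⊕b26⊕b27⊕b30⊕b31 = 0⊕0⊕0⊕1⊕0⊕0⊕0⊕0⊕1⊕1⊕1⊕0⊕0⊕1⊕1⊕0 = 0
s4: b4⊕b5⊕b6⊕b7⊕b12⊕b13⊕b14⊕b15⊕b20⊕b21⊕b22⊕b23⊕b28⊕b29⊕b30⊕b31 = 1⊕1⊕0⊕1⊕1⊕0⊕0⊕0⊕0⊕1⊕1⊕0⊕0⊕1⊕1⊕0 = 0
s8: b8⊕b9⊕b10⊕b11⊕b12⊕b13⊕b14⊕b15⊕b24⊕b25⊕b26⊕b27⊕b28⊕b29⊕b30⊕b31 = 0⊕1⊕0⊕0⊕1⊕0⊕0⊕0⊕0⊕1⊕0⊕1⊕0⊕1⊕1⊕0 = 0
s16: b16⊕b17⊕b18⊕b19⊕b20⊕b21⊕b22⊕b23⊕b24⊕b25⊕b26⊕b27⊕b28⊕b29⊕b30⊕b31 = 1⊕1⊕1⊕1⊕0⊕1⊕1⊕0⊕0⊕1⊕0⊕1⊕0⊕1⊕1⊕0 = 0
Syndrome (s16...s1) = 00000 → position 0 (no error).
Overall parity (XOR of all 32 bits, including p0): 0⊕1⊕0⊕0⊕1⊕1⊕0⊕1⊕0⊕1⊕0⊕0⊕1⊕0⊕0⊕0⊕1⊕1⊕1⊕1⊕0⊕1⊕1⊕0⊕0⊕1⊕0⊕1⊕0⊕1⊕1⊕0 = 0
Overall=0, syndrome position=0 → no error.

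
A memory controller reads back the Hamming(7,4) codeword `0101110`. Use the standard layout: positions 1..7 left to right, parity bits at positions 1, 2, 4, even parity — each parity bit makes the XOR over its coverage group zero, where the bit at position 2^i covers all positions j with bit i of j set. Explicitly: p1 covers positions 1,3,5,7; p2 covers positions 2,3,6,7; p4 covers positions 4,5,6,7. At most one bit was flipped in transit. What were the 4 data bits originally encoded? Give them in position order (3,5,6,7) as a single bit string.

s1: b1⊕b3⊕b5⊕b7 = 0⊕0⊕1⊕0 = 1
s2: b2⊕b3⊕b6⊕b7 = 1⊕0⊕1⊕0 = 0
s4: b4⊕b5⊕b6⊕b7 = 1⊕1⊕1⊕0 = 1
Syndrome (s4...s1) = 101 → position 5.
Flip bit 5: corrected codeword = 0101010
Data bits at positions 3,5,6,7: 0010

0010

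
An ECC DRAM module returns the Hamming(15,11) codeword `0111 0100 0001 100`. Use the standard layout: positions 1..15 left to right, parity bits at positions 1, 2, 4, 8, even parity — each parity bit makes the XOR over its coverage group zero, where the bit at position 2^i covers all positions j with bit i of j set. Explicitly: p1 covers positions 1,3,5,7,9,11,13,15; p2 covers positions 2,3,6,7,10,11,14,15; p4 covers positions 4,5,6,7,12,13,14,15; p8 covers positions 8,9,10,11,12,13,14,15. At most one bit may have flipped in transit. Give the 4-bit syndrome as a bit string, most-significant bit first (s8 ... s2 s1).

0010

s1: b1⊕b3⊕b5⊕b7⊕b9⊕b11⊕b13⊕b15 = 0⊕1⊕0⊕0⊕0⊕0⊕1⊕0 = 0
s2: b2⊕b3⊕b6⊕b7⊕b10⊕b11⊕b14⊕b15 = 1⊕1⊕1⊕0⊕0⊕0⊕0⊕0 = 1
s4: b4⊕b5⊕b6⊕b7⊕b12⊕b13⊕b14⊕b15 = 1⊕0⊕1⊕0⊕1⊕1⊕0⊕0 = 0
s8: b8⊕b9⊕b10⊕b11⊕b12⊕b13⊕b14⊕b15 = 0⊕0⊕0⊕0⊕1⊕1⊕0⊕0 = 0
Syndrome (s8...s1) = 0010 → position 2.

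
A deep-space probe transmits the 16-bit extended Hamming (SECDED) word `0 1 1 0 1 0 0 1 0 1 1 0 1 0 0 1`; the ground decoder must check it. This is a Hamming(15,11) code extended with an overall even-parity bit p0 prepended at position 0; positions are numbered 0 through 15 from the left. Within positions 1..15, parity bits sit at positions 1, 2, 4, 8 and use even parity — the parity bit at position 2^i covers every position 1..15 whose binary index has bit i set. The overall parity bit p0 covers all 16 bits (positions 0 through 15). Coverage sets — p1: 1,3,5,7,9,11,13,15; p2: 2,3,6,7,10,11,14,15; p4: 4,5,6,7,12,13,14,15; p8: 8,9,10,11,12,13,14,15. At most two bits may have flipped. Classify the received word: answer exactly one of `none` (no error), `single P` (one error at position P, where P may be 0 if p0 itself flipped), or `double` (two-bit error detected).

none

s1: b1⊕b3⊕b5⊕b7⊕b9⊕b11⊕b13⊕b15 = 1⊕0⊕0⊕1⊕1⊕0⊕0⊕1 = 0
s2: b2⊕b3⊕b6⊕b7⊕b10⊕b11⊕b14⊕b15 = 1⊕0⊕0⊕1⊕1⊕0⊕0⊕1 = 0
s4: b4⊕b5⊕b6⊕b7⊕b12⊕b13⊕b14⊕b15 = 1⊕0⊕0⊕1⊕1⊕0⊕0⊕1 = 0
s8: b8⊕b9⊕b10⊕b11⊕b12⊕b13⊕b14⊕b15 = 0⊕1⊕1⊕0⊕1⊕0⊕0⊕1 = 0
Syndrome (s8...s1) = 0000 → position 0 (no error).
Overall parity (XOR of all 16 bits, including p0): 0⊕1⊕1⊕0⊕1⊕0⊕0⊕1⊕0⊕1⊕1⊕0⊕1⊕0⊕0⊕1 = 0
Overall=0, syndrome position=0 → no error.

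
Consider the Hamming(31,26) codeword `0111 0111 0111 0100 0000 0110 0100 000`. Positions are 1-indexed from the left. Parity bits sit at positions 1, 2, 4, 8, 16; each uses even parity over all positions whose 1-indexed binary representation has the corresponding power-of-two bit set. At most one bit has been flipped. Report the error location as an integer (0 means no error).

s1: b1⊕b3⊕b5⊕b7⊕b9⊕b11⊕b13⊕b15⊕b17⊕b19⊕b21⊕b23⊕b25⊕b27⊕b29⊕b31 = 0⊕1⊕0⊕1⊕0⊕1⊕0⊕0⊕0⊕0⊕0⊕1⊕0⊕0⊕0⊕0 = 0
s2: b2⊕b3⊕b6⊕b7⊕b10⊕b11⊕b14⊕b15⊕b18⊕b19⊕b22⊕b23⊕b26⊕b27⊕b30⊕b31 = 1⊕1⊕1⊕1⊕1⊕1⊕1⊕0⊕0⊕0⊕1⊕1⊕1⊕0⊕0⊕0 = 0
s4: b4⊕b5⊕b6⊕b7⊕b12⊕b13⊕b14⊕b15⊕b20⊕b21⊕b22⊕b23⊕b28⊕b29⊕b30⊕b31 = 1⊕0⊕1⊕1⊕1⊕0⊕1⊕0⊕0⊕0⊕1⊕1⊕0⊕0⊕0⊕0 = 1
s8: b8⊕b9⊕b10⊕b11⊕b12⊕b13⊕b14⊕b15⊕b24⊕b25⊕b26⊕b27⊕b28⊕b29⊕b30⊕b31 = 1⊕0⊕1⊕1⊕1⊕0⊕1⊕0⊕0⊕0⊕1⊕0⊕0⊕0⊕0⊕0 = 0
s16: b16⊕b17⊕b18⊕b19⊕b20⊕b21⊕b22⊕b23⊕b24⊕b25⊕b26⊕b27⊕b28⊕b29⊕b30⊕b31 = 0⊕0⊕0⊕0⊕0⊕0⊕1⊕1⊕0⊕0⊕1⊕0⊕0⊕0⊕0⊕0 = 1
Syndrome (s16...s1) = 10100 → position 20.

20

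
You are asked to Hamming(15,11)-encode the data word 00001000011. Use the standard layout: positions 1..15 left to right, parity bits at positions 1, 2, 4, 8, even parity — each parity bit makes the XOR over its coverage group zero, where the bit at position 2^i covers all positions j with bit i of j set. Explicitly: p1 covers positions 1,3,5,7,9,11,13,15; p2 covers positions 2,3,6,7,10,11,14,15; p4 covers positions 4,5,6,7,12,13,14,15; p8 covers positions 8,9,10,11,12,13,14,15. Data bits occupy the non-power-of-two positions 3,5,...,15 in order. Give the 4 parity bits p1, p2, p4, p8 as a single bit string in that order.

Place data bits at non-power-of-two positions: b3=0, b5=0, b6=0, b7=0, b9=1, b10=0, b11=0, b12=0, b13=0, b14=1, b15=1.
p1 = XOR of data positions {3,5,7,9,11,13,15} = 0⊕0⊕0⊕1⊕0⊕0⊕1 = 0
p2 = XOR of data positions {3,6,7,10,11,14,15} = 0⊕0⊕0⊕0⊕0⊕1⊕1 = 0
p4 = XOR of data positions {5,6,7,12,13,14,15} = 0⊕0⊕0⊕0⊕0⊕1⊕1 = 0
p8 = XOR of data positions {9,10,11,12,13,14,15} = 1⊕0⊕0⊕0⊕0⊕1⊕1 = 1
Parity bits p1,p2,p4,p8 = 0001

0001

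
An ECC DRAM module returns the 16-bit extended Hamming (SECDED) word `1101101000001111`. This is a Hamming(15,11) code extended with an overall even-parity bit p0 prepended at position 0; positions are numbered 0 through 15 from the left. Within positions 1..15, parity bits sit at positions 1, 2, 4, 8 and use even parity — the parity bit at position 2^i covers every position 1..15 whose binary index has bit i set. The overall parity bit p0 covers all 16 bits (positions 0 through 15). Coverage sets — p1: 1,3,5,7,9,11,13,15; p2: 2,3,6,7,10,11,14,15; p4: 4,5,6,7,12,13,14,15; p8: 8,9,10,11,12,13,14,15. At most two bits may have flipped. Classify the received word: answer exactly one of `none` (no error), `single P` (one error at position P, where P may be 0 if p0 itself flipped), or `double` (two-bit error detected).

s1: b1⊕b3⊕b5⊕b7⊕b9⊕b11⊕b13⊕b15 = 1⊕1⊕0⊕0⊕0⊕0⊕1⊕1 = 0
s2: b2⊕b3⊕b6⊕b7⊕b10⊕b11⊕b14⊕b15 = 0⊕1⊕1⊕0⊕0⊕0⊕1⊕1 = 0
s4: b4⊕b5⊕b6⊕b7⊕b12⊕b13⊕b14⊕b15 = 1⊕0⊕1⊕0⊕1⊕1⊕1⊕1 = 0
s8: b8⊕b9⊕b10⊕b11⊕b12⊕b13⊕b14⊕b15 = 0⊕0⊕0⊕0⊕1⊕1⊕1⊕1 = 0
Syndrome (s8...s1) = 0000 → position 0 (no error).
Overall parity (XOR of all 16 bits, including p0): 1⊕1⊕0⊕1⊕1⊕0⊕1⊕0⊕0⊕0⊕0⊕0⊕1⊕1⊕1⊕1 = 1
Overall=1, syndrome position=0 → single-bit error at position 0.

single 0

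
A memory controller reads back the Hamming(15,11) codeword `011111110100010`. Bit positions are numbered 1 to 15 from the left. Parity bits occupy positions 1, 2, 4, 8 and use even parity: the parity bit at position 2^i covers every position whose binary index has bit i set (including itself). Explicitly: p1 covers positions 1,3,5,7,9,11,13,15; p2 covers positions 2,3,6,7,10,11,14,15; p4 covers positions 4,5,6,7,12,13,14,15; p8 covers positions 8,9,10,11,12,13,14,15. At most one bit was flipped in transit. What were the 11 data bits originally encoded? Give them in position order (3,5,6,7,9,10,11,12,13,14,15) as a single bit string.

11110100110

s1: b1⊕b3⊕b5⊕b7⊕b9⊕b11⊕b13⊕b15 = 0⊕1⊕1⊕1⊕0⊕0⊕0⊕0 = 1
s2: b2⊕b3⊕b6⊕b7⊕b10⊕b11⊕b14⊕b15 = 1⊕1⊕1⊕1⊕1⊕0⊕1⊕0 = 0
s4: b4⊕b5⊕b6⊕b7⊕b12⊕b13⊕b14⊕b15 = 1⊕1⊕1⊕1⊕0⊕0⊕1⊕0 = 1
s8: b8⊕b9⊕b10⊕b11⊕b12⊕b13⊕b14⊕b15 = 1⊕0⊕1⊕0⊕0⊕0⊕1⊕0 = 1
Syndrome (s8...s1) = 1101 → position 13.
Flip bit 13: corrected codeword = 011111110100110
Data bits at positions 3,5,6,7,9,10,11,12,13,14,15: 11110100110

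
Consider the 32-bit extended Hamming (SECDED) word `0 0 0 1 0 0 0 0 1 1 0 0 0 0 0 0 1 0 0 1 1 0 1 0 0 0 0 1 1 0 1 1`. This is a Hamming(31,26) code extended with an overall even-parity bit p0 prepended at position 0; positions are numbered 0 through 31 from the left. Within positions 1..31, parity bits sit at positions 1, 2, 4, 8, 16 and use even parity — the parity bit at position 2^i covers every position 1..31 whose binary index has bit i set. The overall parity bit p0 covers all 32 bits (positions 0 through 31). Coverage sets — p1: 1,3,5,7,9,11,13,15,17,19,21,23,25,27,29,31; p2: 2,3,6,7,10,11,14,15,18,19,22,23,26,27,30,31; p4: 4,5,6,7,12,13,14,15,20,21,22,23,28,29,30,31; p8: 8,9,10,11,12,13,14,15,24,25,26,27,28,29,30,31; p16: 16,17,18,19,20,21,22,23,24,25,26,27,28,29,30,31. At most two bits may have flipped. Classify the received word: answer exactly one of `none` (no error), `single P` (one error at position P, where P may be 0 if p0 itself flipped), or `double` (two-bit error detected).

s1: b1⊕b3⊕b5⊕b7⊕b9⊕b11⊕b13⊕b15⊕b17⊕b19⊕b21⊕b23⊕b25⊕b27⊕b29⊕b31 = 0⊕1⊕0⊕0⊕1⊕0⊕0⊕0⊕0⊕1⊕0⊕0⊕0⊕1⊕0⊕1 = 1
s2: b2⊕b3⊕b6⊕b7⊕b10⊕b11⊕b14⊕b15⊕b18⊕b19⊕b22⊕b23⊕b26⊕b27⊕b30⊕b31 = 0⊕1⊕0⊕0⊕0⊕0⊕0⊕0⊕0⊕1⊕1⊕0⊕0⊕1⊕1⊕1 = 0
s4: b4⊕b5⊕b6⊕b7⊕b12⊕b13⊕b14⊕b15⊕b20⊕b21⊕b22⊕b23⊕b28⊕b29⊕b30⊕b31 = 0⊕0⊕0⊕0⊕0⊕0⊕0⊕0⊕1⊕0⊕1⊕0⊕1⊕0⊕1⊕1 = 1
s8: b8⊕b9⊕b10⊕b11⊕b12⊕b13⊕b14⊕b15⊕b24⊕b25⊕b26⊕b27⊕b28⊕b29⊕b30⊕b31 = 1⊕1⊕0⊕0⊕0⊕0⊕0⊕0⊕0⊕0⊕0⊕1⊕1⊕0⊕1⊕1 = 0
s16: b16⊕b17⊕b18⊕b19⊕b20⊕b21⊕b22⊕b23⊕b24⊕b25⊕b26⊕b27⊕b28⊕b29⊕b30⊕b31 = 1⊕0⊕0⊕1⊕1⊕0⊕1⊕0⊕0⊕0⊕0⊕1⊕1⊕0⊕1⊕1 = 0
Syndrome (s16...s1) = 00101 → position 5.
Overall parity (XOR of all 32 bits, including p0): 0⊕0⊕0⊕1⊕0⊕0⊕0⊕0⊕1⊕1⊕0⊕0⊕0⊕0⊕0⊕0⊕1⊕0⊕0⊕1⊕1⊕0⊕1⊕0⊕0⊕0⊕0⊕1⊕1⊕0⊕1⊕1 = 1
Overall=1, syndrome position=5 → single-bit error at position 5.

single 5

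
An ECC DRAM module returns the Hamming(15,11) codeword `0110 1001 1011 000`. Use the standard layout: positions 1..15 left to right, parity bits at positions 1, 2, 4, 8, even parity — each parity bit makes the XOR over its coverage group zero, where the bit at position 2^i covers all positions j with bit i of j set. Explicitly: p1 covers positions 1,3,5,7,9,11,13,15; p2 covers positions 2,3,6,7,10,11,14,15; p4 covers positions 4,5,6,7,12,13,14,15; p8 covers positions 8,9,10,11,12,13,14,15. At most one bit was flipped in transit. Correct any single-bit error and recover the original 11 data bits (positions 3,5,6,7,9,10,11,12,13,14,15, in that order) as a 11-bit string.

11001011000

s1: b1⊕b3⊕b5⊕b7⊕b9⊕b11⊕b13⊕b15 = 0⊕1⊕1⊕0⊕1⊕1⊕0⊕0 = 0
s2: b2⊕b3⊕b6⊕b7⊕b10⊕b11⊕b14⊕b15 = 1⊕1⊕0⊕0⊕0⊕1⊕0⊕0 = 1
s4: b4⊕b5⊕b6⊕b7⊕b12⊕b13⊕b14⊕b15 = 0⊕1⊕0⊕0⊕1⊕0⊕0⊕0 = 0
s8: b8⊕b9⊕b10⊕b11⊕b12⊕b13⊕b14⊕b15 = 1⊕1⊕0⊕1⊕1⊕0⊕0⊕0 = 0
Syndrome (s8...s1) = 0010 → position 2.
Flip bit 2: corrected codeword = 001010011011000
Data bits at positions 3,5,6,7,9,10,11,12,13,14,15: 11001011000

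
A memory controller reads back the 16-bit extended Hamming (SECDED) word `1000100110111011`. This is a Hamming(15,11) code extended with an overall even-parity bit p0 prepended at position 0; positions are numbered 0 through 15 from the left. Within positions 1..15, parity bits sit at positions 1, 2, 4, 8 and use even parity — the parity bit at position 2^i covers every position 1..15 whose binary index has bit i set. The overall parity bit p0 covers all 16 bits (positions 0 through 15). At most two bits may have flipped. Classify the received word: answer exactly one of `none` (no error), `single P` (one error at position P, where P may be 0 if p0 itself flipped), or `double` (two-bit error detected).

s1: b1⊕b3⊕b5⊕b7⊕b9⊕b11⊕b13⊕b15 = 0⊕0⊕0⊕1⊕0⊕1⊕0⊕1 = 1
s2: b2⊕b3⊕b6⊕b7⊕b10⊕b11⊕b14⊕b15 = 0⊕0⊕0⊕1⊕1⊕1⊕1⊕1 = 1
s4: b4⊕b5⊕b6⊕b7⊕b12⊕b13⊕b14⊕b15 = 1⊕0⊕0⊕1⊕1⊕0⊕1⊕1 = 1
s8: b8⊕b9⊕b10⊕b11⊕b12⊕b13⊕b14⊕b15 = 1⊕0⊕1⊕1⊕1⊕0⊕1⊕1 = 0
Syndrome (s8...s1) = 0111 → position 7.
Overall parity (XOR of all 16 bits, including p0): 1⊕0⊕0⊕0⊕1⊕0⊕0⊕1⊕1⊕0⊕1⊕1⊕1⊕0⊕1⊕1 = 1
Overall=1, syndrome position=7 → single-bit error at position 7.

single 7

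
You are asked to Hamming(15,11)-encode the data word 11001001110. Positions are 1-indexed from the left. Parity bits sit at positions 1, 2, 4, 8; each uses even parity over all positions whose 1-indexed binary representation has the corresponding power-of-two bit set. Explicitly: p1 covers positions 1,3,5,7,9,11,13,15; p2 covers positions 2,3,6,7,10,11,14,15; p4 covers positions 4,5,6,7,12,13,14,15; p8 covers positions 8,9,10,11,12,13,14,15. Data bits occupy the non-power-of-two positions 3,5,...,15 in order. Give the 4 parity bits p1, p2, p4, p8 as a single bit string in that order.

Place data bits at non-power-of-two positions: b3=1, b5=1, b6=0, b7=0, b9=1, b10=0, b11=0, b12=1, b13=1, b14=1, b15=0.
p1 = XOR of data positions {3,5,7,9,11,13,15} = 1⊕1⊕0⊕1⊕0⊕1⊕0 = 0
p2 = XOR of data positions {3,6,7,10,11,14,15} = 1⊕0⊕0⊕0⊕0⊕1⊕0 = 0
p4 = XOR of data positions {5,6,7,12,13,14,15} = 1⊕0⊕0⊕1⊕1⊕1⊕0 = 0
p8 = XOR of data positions {9,10,11,12,13,14,15} = 1⊕0⊕0⊕1⊕1⊕1⊕0 = 0
Parity bits p1,p2,p4,p8 = 0000

0000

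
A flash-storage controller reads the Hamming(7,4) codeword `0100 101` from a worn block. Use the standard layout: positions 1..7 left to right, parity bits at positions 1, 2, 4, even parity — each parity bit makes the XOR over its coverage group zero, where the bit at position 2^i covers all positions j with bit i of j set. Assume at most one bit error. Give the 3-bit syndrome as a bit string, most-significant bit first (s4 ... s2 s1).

000

s1: b1⊕b3⊕b5⊕b7 = 0⊕0⊕1⊕1 = 0
s2: b2⊕b3⊕b6⊕b7 = 1⊕0⊕0⊕1 = 0
s4: b4⊕b5⊕b6⊕b7 = 0⊕1⊕0⊕1 = 0
Syndrome (s4...s1) = 000 → position 0 (no error).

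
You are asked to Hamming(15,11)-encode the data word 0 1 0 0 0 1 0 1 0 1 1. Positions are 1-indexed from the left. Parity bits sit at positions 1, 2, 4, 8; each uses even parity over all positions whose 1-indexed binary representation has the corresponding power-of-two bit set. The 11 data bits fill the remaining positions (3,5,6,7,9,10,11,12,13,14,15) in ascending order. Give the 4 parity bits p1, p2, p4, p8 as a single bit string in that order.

Place data bits at non-power-of-two positions: b3=0, b5=1, b6=0, b7=0, b9=0, b10=1, b11=0, b12=1, b13=0, b14=1, b15=1.
p1 = XOR of data positions {3,5,7,9,11,13,15} = 0⊕1⊕0⊕0⊕0⊕0⊕1 = 0
p2 = XOR of data positions {3,6,7,10,11,14,15} = 0⊕0⊕0⊕1⊕0⊕1⊕1 = 1
p4 = XOR of data positions {5,6,7,12,13,14,15} = 1⊕0⊕0⊕1⊕0⊕1⊕1 = 0
p8 = XOR of data positions {9,10,11,12,13,14,15} = 0⊕1⊕0⊕1⊕0⊕1⊕1 = 0
Parity bits p1,p2,p4,p8 = 0100

0100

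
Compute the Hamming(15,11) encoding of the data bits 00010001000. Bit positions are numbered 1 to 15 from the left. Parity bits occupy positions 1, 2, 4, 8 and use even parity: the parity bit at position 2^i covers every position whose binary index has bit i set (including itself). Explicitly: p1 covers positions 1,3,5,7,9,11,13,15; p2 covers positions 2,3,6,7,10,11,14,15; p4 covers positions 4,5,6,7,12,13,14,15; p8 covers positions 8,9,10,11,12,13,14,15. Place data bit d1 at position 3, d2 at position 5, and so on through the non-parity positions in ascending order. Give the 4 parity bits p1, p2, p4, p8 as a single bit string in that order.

1101

Place data bits at non-power-of-two positions: b3=0, b5=0, b6=0, b7=1, b9=0, b10=0, b11=0, b12=1, b13=0, b14=0, b15=0.
p1 = XOR of data positions {3,5,7,9,11,13,15} = 0⊕0⊕1⊕0⊕0⊕0⊕0 = 1
p2 = XOR of data positions {3,6,7,10,11,14,15} = 0⊕0⊕1⊕0⊕0⊕0⊕0 = 1
p4 = XOR of data positions {5,6,7,12,13,14,15} = 0⊕0⊕1⊕1⊕0⊕0⊕0 = 0
p8 = XOR of data positions {9,10,11,12,13,14,15} = 0⊕0⊕0⊕1⊕0⊕0⊕0 = 1
Parity bits p1,p2,p4,p8 = 1101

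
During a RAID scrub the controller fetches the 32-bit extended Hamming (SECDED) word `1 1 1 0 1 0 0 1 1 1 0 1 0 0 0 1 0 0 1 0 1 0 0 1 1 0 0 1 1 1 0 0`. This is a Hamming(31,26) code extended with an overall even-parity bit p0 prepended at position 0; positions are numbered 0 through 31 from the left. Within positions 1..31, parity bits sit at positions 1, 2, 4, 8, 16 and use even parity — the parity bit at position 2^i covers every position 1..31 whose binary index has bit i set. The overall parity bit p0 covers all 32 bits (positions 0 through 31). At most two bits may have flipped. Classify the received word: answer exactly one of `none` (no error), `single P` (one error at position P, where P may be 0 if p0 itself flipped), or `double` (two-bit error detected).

s1: b1⊕b3⊕b5⊕b7⊕b9⊕b11⊕b13⊕b15⊕b17⊕b19⊕b21⊕b23⊕b25⊕b27⊕b29⊕b31 = 1⊕0⊕0⊕1⊕1⊕1⊕0⊕1⊕0⊕0⊕0⊕1⊕0⊕1⊕1⊕0 = 0
s2: b2⊕b3⊕b6⊕b7⊕b10⊕b11⊕b14⊕b15⊕b18⊕b19⊕b22⊕b23⊕b26⊕b27⊕b30⊕b31 = 1⊕0⊕0⊕1⊕0⊕1⊕0⊕1⊕1⊕0⊕0⊕1⊕0⊕1⊕0⊕0 = 1
s4: b4⊕b5⊕b6⊕b7⊕b12⊕b13⊕b14⊕b15⊕b20⊕b21⊕b22⊕b23⊕b28⊕b29⊕b30⊕b31 = 1⊕0⊕0⊕1⊕0⊕0⊕0⊕1⊕1⊕0⊕0⊕1⊕1⊕1⊕0⊕0 = 1
s8: b8⊕b9⊕b10⊕b11⊕b12⊕b13⊕b14⊕b15⊕b24⊕b25⊕b26⊕b27⊕b28⊕b29⊕b30⊕b31 = 1⊕1⊕0⊕1⊕0⊕0⊕0⊕1⊕1⊕0⊕0⊕1⊕1⊕1⊕0⊕0 = 0
s16: b16⊕b17⊕b18⊕b19⊕b20⊕b21⊕b22⊕b23⊕b24⊕b25⊕b26⊕b27⊕b28⊕b29⊕b30⊕b31 = 0⊕0⊕1⊕0⊕1⊕0⊕0⊕1⊕1⊕0⊕0⊕1⊕1⊕1⊕0⊕0 = 1
Syndrome (s16...s1) = 10110 → position 22.
Overall parity (XOR of all 32 bits, including p0): 1⊕1⊕1⊕0⊕1⊕0⊕0⊕1⊕1⊕1⊕0⊕1⊕0⊕0⊕0⊕1⊕0⊕0⊕1⊕0⊕1⊕0⊕0⊕1⊕1⊕0⊕0⊕1⊕1⊕1⊕0⊕0 = 0
Overall=0, syndrome position=22 → double-bit error detected (uncorrectable).

double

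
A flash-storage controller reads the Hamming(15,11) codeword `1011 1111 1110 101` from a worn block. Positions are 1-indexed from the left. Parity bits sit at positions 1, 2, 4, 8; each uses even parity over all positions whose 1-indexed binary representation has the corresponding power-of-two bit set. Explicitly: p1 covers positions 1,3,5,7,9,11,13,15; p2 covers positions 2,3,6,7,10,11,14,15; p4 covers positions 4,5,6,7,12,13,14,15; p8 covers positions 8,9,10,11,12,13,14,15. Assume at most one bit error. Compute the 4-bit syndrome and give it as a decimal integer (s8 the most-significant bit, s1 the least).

0

s1: b1⊕b3⊕b5⊕b7⊕b9⊕b11⊕b13⊕b15 = 1⊕1⊕1⊕1⊕1⊕1⊕1⊕1 = 0
s2: b2⊕b3⊕b6⊕b7⊕b10⊕b11⊕b14⊕b15 = 0⊕1⊕1⊕1⊕1⊕1⊕0⊕1 = 0
s4: b4⊕b5⊕b6⊕b7⊕b12⊕b13⊕b14⊕b15 = 1⊕1⊕1⊕1⊕0⊕1⊕0⊕1 = 0
s8: b8⊕b9⊕b10⊕b11⊕b12⊕b13⊕b14⊕b15 = 1⊕1⊕1⊕1⊕0⊕1⊕0⊕1 = 0
Syndrome (s8...s1) = 0000 → position 0 (no error).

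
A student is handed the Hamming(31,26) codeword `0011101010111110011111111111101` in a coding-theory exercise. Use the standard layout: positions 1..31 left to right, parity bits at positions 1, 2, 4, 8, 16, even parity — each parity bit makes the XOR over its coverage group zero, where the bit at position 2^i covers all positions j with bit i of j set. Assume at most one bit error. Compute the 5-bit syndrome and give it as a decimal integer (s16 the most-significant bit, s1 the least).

24

s1: b1⊕b3⊕b5⊕b7⊕b9⊕b11⊕b13⊕b15⊕b17⊕b19⊕b21⊕b23⊕b25⊕b27⊕b29⊕b31 = 0⊕1⊕1⊕1⊕1⊕1⊕1⊕1⊕0⊕1⊕1⊕1⊕1⊕1⊕1⊕1 = 0
s2: b2⊕b3⊕b6⊕b7⊕b10⊕b11⊕b14⊕b15⊕b18⊕b19⊕b22⊕b23⊕b26⊕b27⊕b30⊕b31 = 0⊕1⊕0⊕1⊕0⊕1⊕1⊕1⊕1⊕1⊕1⊕1⊕1⊕1⊕0⊕1 = 0
s4: b4⊕b5⊕b6⊕b7⊕b12⊕b13⊕b14⊕b15⊕b20⊕b21⊕b22⊕b23⊕b28⊕b29⊕b30⊕b31 = 1⊕1⊕0⊕1⊕1⊕1⊕1⊕1⊕1⊕1⊕1⊕1⊕1⊕1⊕0⊕1 = 0
s8: b8⊕b9⊕b10⊕b11⊕b12⊕b13⊕b14⊕b15⊕b24⊕b25⊕b26⊕b27⊕b28⊕b29⊕b30⊕b31 = 0⊕1⊕0⊕1⊕1⊕1⊕1⊕1⊕1⊕1⊕1⊕1⊕1⊕1⊕0⊕1 = 1
s16: b16⊕b17⊕b18⊕b19⊕b20⊕b21⊕b22⊕b23⊕b24⊕b25⊕b26⊕b27⊕b28⊕b29⊕b30⊕b31 = 0⊕0⊕1⊕1⊕1⊕1⊕1⊕1⊕1⊕1⊕1⊕1⊕1⊕1⊕0⊕1 = 1
Syndrome (s16...s1) = 11000 → position 24.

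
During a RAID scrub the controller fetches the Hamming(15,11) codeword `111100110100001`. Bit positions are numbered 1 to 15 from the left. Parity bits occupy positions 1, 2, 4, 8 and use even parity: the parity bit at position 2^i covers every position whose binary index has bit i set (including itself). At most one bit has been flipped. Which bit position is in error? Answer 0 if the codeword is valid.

14

s1: b1⊕b3⊕b5⊕b7⊕b9⊕b11⊕b13⊕b15 = 1⊕1⊕0⊕1⊕0⊕0⊕0⊕1 = 0
s2: b2⊕b3⊕b6⊕b7⊕b10⊕b11⊕b14⊕b15 = 1⊕1⊕0⊕1⊕1⊕0⊕0⊕1 = 1
s4: b4⊕b5⊕b6⊕b7⊕b12⊕b13⊕b14⊕b15 = 1⊕0⊕0⊕1⊕0⊕0⊕0⊕1 = 1
s8: b8⊕b9⊕b10⊕b11⊕b12⊕b13⊕b14⊕b15 = 1⊕0⊕1⊕0⊕0⊕0⊕0⊕1 = 1
Syndrome (s8...s1) = 1110 → position 14.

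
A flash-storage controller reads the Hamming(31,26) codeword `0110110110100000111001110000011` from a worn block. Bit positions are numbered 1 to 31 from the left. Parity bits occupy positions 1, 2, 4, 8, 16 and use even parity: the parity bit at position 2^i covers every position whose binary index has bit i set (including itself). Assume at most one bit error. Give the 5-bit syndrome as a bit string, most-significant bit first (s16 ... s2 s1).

s1: b1⊕b3⊕b5⊕b7⊕b9⊕b11⊕b13⊕b15⊕b17⊕b19⊕b21⊕b23⊕b25⊕b27⊕b29⊕b31 = 0⊕1⊕1⊕0⊕1⊕1⊕0⊕0⊕1⊕1⊕0⊕1⊕0⊕0⊕0⊕1 = 0
s2: b2⊕b3⊕b6⊕b7⊕b10⊕b11⊕b14⊕b15⊕b18⊕b19⊕b22⊕b23⊕b26⊕b27⊕b30⊕b31 = 1⊕1⊕1⊕0⊕0⊕1⊕0⊕0⊕1⊕1⊕1⊕1⊕0⊕0⊕1⊕1 = 0
s4: b4⊕b5⊕b6⊕b7⊕b12⊕b13⊕b14⊕b15⊕b20⊕b21⊕b22⊕b23⊕b28⊕b29⊕b30⊕b31 = 0⊕1⊕1⊕0⊕0⊕0⊕0⊕0⊕0⊕0⊕1⊕1⊕0⊕0⊕1⊕1 = 0
s8: b8⊕b9⊕b10⊕b11⊕b12⊕b13⊕b14⊕b15⊕b24⊕b25⊕b26⊕b27⊕b28⊕b29⊕b30⊕b31 = 1⊕1⊕0⊕1⊕0⊕0⊕0⊕0⊕1⊕0⊕0⊕0⊕0⊕0⊕1⊕1 = 0
s16: b16⊕b17⊕b18⊕b19⊕b20⊕b21⊕b22⊕b23⊕b24⊕b25⊕b26⊕b27⊕b28⊕b29⊕b30⊕b31 = 0⊕1⊕1⊕1⊕0⊕0⊕1⊕1⊕1⊕0⊕0⊕0⊕0⊕0⊕1⊕1 = 0
Syndrome (s16...s1) = 00000 → position 0 (no error).

00000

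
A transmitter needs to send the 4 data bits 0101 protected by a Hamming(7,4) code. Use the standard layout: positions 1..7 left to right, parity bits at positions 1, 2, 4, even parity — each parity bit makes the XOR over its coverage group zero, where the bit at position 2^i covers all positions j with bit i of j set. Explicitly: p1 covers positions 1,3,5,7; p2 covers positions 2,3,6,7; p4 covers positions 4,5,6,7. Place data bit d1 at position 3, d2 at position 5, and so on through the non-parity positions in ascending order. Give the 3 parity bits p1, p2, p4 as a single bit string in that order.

010

Place data bits at non-power-of-two positions: b3=0, b5=1, b6=0, b7=1.
p1 = XOR of data positions {3,5,7} = 0⊕1⊕1 = 0
p2 = XOR of data positions {3,6,7} = 0⊕0⊕1 = 1
p4 = XOR of data positions {5,6,7} = 1⊕0⊕1 = 0
Parity bits p1,p2,p4 = 010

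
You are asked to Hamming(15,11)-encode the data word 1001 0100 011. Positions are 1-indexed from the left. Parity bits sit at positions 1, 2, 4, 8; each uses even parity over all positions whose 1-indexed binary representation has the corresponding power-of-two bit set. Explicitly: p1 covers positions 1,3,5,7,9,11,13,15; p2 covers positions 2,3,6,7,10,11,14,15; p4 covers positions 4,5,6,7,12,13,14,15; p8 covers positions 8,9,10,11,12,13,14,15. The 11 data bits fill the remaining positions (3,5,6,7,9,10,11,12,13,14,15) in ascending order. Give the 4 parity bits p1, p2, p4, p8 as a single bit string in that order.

Place data bits at non-power-of-two positions: b3=1, b5=0, b6=0, b7=1, b9=0, b10=1, b11=0, b12=0, b13=0, b14=1, b15=1.
p1 = XOR of data positions {3,5,7,9,11,13,15} = 1⊕0⊕1⊕0⊕0⊕0⊕1 = 1
p2 = XOR of data positions {3,6,7,10,11,14,15} = 1⊕0⊕1⊕1⊕0⊕1⊕1 = 1
p4 = XOR of data positions {5,6,7,12,13,14,15} = 0⊕0⊕1⊕0⊕0⊕1⊕1 = 1
p8 = XOR of data positions {9,10,11,12,13,14,15} = 0⊕1⊕0⊕0⊕0⊕1⊕1 = 1
Parity bits p1,p2,p4,p8 = 1111

1111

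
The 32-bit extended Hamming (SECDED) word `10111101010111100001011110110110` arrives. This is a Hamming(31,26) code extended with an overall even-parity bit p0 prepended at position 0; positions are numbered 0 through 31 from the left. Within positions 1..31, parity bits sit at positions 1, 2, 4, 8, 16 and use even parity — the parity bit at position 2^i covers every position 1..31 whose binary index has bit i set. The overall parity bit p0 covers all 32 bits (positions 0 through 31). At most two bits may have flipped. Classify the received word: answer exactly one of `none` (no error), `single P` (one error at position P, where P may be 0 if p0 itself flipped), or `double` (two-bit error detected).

s1: b1⊕b3⊕b5⊕b7⊕b9⊕b11⊕b13⊕b15⊕b17⊕b19⊕b21⊕b23⊕b25⊕b27⊕b29⊕b31 = 0⊕1⊕1⊕1⊕1⊕1⊕1⊕0⊕0⊕1⊕1⊕1⊕0⊕1⊕1⊕0 = 1
s2: b2⊕b3⊕b6⊕b7⊕b10⊕b11⊕b14⊕b15⊕b18⊕b19⊕b22⊕b23⊕b26⊕b27⊕b30⊕b31 = 1⊕1⊕0⊕1⊕0⊕1⊕1⊕0⊕0⊕1⊕1⊕1⊕1⊕1⊕1⊕0 = 1
s4: b4⊕b5⊕b6⊕b7⊕b12⊕b13⊕b14⊕b15⊕b20⊕b21⊕b22⊕b23⊕b28⊕b29⊕b30⊕b31 = 1⊕1⊕0⊕1⊕1⊕1⊕1⊕0⊕0⊕1⊕1⊕1⊕0⊕1⊕1⊕0 = 1
s8: b8⊕b9⊕b10⊕b11⊕b12⊕b13⊕b14⊕b15⊕b24⊕b25⊕b26⊕b27⊕b28⊕b29⊕b30⊕b31 = 0⊕1⊕0⊕1⊕1⊕1⊕1⊕0⊕1⊕0⊕1⊕1⊕0⊕1⊕1⊕0 = 0
s16: b16⊕b17⊕b18⊕b19⊕b20⊕b21⊕b22⊕b23⊕b24⊕b25⊕b26⊕b27⊕b28⊕b29⊕b30⊕b31 = 0⊕0⊕0⊕1⊕0⊕1⊕1⊕1⊕1⊕0⊕1⊕1⊕0⊕1⊕1⊕0 = 1
Syndrome (s16...s1) = 10111 → position 23.
Overall parity (XOR of all 32 bits, including p0): 1⊕0⊕1⊕1⊕1⊕1⊕0⊕1⊕0⊕1⊕0⊕1⊕1⊕1⊕1⊕0⊕0⊕0⊕0⊕1⊕0⊕1⊕1⊕1⊕1⊕0⊕1⊕1⊕0⊕1⊕1⊕0 = 0
Overall=0, syndrome position=23 → double-bit error detected (uncorrectable).

double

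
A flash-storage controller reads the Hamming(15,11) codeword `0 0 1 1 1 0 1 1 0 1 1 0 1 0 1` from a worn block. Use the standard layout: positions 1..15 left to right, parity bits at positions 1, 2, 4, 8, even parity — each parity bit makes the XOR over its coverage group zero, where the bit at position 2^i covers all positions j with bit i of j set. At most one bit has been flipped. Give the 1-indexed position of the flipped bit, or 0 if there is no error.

14

s1: b1⊕b3⊕b5⊕b7⊕b9⊕b11⊕b13⊕b15 = 0⊕1⊕1⊕1⊕0⊕1⊕1⊕1 = 0
s2: b2⊕b3⊕b6⊕b7⊕b10⊕b11⊕b14⊕b15 = 0⊕1⊕0⊕1⊕1⊕1⊕0⊕1 = 1
s4: b4⊕b5⊕b6⊕b7⊕b12⊕b13⊕b14⊕b15 = 1⊕1⊕0⊕1⊕0⊕1⊕0⊕1 = 1
s8: b8⊕b9⊕b10⊕b11⊕b12⊕b13⊕b14⊕b15 = 1⊕0⊕1⊕1⊕0⊕1⊕0⊕1 = 1
Syndrome (s8...s1) = 1110 → position 14.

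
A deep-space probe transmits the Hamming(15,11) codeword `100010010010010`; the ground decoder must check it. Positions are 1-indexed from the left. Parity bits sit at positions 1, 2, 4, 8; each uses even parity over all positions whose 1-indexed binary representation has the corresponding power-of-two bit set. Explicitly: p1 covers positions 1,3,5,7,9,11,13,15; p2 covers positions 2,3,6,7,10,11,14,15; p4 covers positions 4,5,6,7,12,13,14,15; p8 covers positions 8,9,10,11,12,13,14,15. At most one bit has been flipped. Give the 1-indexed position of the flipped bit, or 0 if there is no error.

9

s1: b1⊕b3⊕b5⊕b7⊕b9⊕b11⊕b13⊕b15 = 1⊕0⊕1⊕0⊕0⊕1⊕0⊕0 = 1
s2: b2⊕b3⊕b6⊕b7⊕b10⊕b11⊕b14⊕b15 = 0⊕0⊕0⊕0⊕0⊕1⊕1⊕0 = 0
s4: b4⊕b5⊕b6⊕b7⊕b12⊕b13⊕b14⊕b15 = 0⊕1⊕0⊕0⊕0⊕0⊕1⊕0 = 0
s8: b8⊕b9⊕b10⊕b11⊕b12⊕b13⊕b14⊕b15 = 1⊕0⊕0⊕1⊕0⊕0⊕1⊕0 = 1
Syndrome (s8...s1) = 1001 → position 9.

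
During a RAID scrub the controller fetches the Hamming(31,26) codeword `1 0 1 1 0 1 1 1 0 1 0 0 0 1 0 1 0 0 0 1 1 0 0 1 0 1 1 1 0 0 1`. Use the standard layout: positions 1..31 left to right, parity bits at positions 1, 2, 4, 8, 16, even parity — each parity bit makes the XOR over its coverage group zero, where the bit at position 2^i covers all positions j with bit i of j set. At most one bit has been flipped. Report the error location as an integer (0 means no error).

0

s1: b1⊕b3⊕b5⊕b7⊕b9⊕b11⊕b13⊕b15⊕b17⊕b19⊕b21⊕b23⊕b25⊕b27⊕b29⊕b31 = 1⊕1⊕0⊕1⊕0⊕0⊕0⊕0⊕0⊕0⊕1⊕0⊕0⊕1⊕0⊕1 = 0
s2: b2⊕b3⊕b6⊕b7⊕b10⊕b11⊕b14⊕b15⊕b18⊕b19⊕b22⊕b23⊕b26⊕b27⊕b30⊕b31 = 0⊕1⊕1⊕1⊕1⊕0⊕1⊕0⊕0⊕0⊕0⊕0⊕1⊕1⊕0⊕1 = 0
s4: b4⊕b5⊕b6⊕b7⊕b12⊕b13⊕b14⊕b15⊕b20⊕b21⊕b22⊕b23⊕b28⊕b29⊕b30⊕b31 = 1⊕0⊕1⊕1⊕0⊕0⊕1⊕0⊕1⊕1⊕0⊕0⊕1⊕0⊕0⊕1 = 0
s8: b8⊕b9⊕b10⊕b11⊕b12⊕b13⊕b14⊕b15⊕b24⊕b25⊕b26⊕b27⊕b28⊕b29⊕b30⊕b31 = 1⊕0⊕1⊕0⊕0⊕0⊕1⊕0⊕1⊕0⊕1⊕1⊕1⊕0⊕0⊕1 = 0
s16: b16⊕b17⊕b18⊕b19⊕b20⊕b21⊕b22⊕b23⊕b24⊕b25⊕b26⊕b27⊕b28⊕b29⊕b30⊕b31 = 1⊕0⊕0⊕0⊕1⊕1⊕0⊕0⊕1⊕0⊕1⊕1⊕1⊕0⊕0⊕1 = 0
Syndrome (s16...s1) = 00000 → position 0 (no error).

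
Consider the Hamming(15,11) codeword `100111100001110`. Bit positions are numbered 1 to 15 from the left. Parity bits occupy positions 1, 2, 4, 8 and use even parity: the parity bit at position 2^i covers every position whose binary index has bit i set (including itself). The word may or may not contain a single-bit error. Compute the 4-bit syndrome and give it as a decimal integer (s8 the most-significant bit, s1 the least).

14

s1: b1⊕b3⊕b5⊕b7⊕b9⊕b11⊕b13⊕b15 = 1⊕0⊕1⊕1⊕0⊕0⊕1⊕0 = 0
s2: b2⊕b3⊕b6⊕b7⊕b10⊕b11⊕b14⊕b15 = 0⊕0⊕1⊕1⊕0⊕0⊕1⊕0 = 1
s4: b4⊕b5⊕b6⊕b7⊕b12⊕b13⊕b14⊕b15 = 1⊕1⊕1⊕1⊕1⊕1⊕1⊕0 = 1
s8: b8⊕b9⊕b10⊕b11⊕b12⊕b13⊕b14⊕b15 = 0⊕0⊕0⊕0⊕1⊕1⊕1⊕0 = 1
Syndrome (s8...s1) = 1110 → position 14.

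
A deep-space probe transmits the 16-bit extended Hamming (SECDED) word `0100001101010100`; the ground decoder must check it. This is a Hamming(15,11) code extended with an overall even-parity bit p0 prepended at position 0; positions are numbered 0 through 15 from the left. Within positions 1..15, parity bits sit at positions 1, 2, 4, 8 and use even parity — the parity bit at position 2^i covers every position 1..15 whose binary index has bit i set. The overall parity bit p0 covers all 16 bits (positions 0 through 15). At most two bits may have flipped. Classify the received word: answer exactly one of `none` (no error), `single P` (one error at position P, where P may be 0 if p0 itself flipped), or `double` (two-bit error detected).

s1: b1⊕b3⊕b5⊕b7⊕b9⊕b11⊕b13⊕b15 = 1⊕0⊕0⊕1⊕1⊕1⊕1⊕0 = 1
s2: b2⊕b3⊕b6⊕b7⊕b10⊕b11⊕b14⊕b15 = 0⊕0⊕1⊕1⊕0⊕1⊕0⊕0 = 1
s4: b4⊕b5⊕b6⊕b7⊕b12⊕b13⊕b14⊕b15 = 0⊕0⊕1⊕1⊕0⊕1⊕0⊕0 = 1
s8: b8⊕b9⊕b10⊕b11⊕b12⊕b13⊕b14⊕b15 = 0⊕1⊕0⊕1⊕0⊕1⊕0⊕0 = 1
Syndrome (s8...s1) = 1111 → position 15.
Overall parity (XOR of all 16 bits, including p0): 0⊕1⊕0⊕0⊕0⊕0⊕1⊕1⊕0⊕1⊕0⊕1⊕0⊕1⊕0⊕0 = 0
Overall=0, syndrome position=15 → double-bit error detected (uncorrectable).

double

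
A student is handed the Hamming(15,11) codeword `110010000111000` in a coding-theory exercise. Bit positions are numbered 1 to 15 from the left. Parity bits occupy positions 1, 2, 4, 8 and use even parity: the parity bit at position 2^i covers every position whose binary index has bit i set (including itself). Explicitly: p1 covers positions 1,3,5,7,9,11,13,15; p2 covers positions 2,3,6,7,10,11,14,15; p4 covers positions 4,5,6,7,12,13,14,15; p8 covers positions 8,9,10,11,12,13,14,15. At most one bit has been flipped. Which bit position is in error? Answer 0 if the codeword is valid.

11

s1: b1⊕b3⊕b5⊕b7⊕b9⊕b11⊕b13⊕b15 = 1⊕0⊕1⊕0⊕0⊕1⊕0⊕0 = 1
s2: b2⊕b3⊕b6⊕b7⊕b10⊕b11⊕b14⊕b15 = 1⊕0⊕0⊕0⊕1⊕1⊕0⊕0 = 1
s4: b4⊕b5⊕b6⊕b7⊕b12⊕b13⊕b14⊕b15 = 0⊕1⊕0⊕0⊕1⊕0⊕0⊕0 = 0
s8: b8⊕b9⊕b10⊕b11⊕b12⊕b13⊕b14⊕b15 = 0⊕0⊕1⊕1⊕1⊕0⊕0⊕0 = 1
Syndrome (s8...s1) = 1011 → position 11.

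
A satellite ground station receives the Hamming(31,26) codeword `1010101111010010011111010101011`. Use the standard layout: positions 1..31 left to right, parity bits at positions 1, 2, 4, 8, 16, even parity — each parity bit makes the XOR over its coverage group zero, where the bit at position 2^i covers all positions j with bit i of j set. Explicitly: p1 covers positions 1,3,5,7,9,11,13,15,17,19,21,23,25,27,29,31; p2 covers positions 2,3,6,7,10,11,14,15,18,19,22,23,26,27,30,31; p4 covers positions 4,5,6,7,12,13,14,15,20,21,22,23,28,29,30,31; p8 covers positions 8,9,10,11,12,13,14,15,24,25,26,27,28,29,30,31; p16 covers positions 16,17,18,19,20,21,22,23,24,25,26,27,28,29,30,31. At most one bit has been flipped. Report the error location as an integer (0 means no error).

s1: b1⊕b3⊕b5⊕b7⊕b9⊕b11⊕b13⊕b15⊕b17⊕b19⊕b21⊕b23⊕b25⊕b27⊕b29⊕b31 = 1⊕1⊕1⊕1⊕1⊕0⊕0⊕1⊕0⊕1⊕1⊕0⊕0⊕0⊕0⊕1 = 1
s2: b2⊕b3⊕b6⊕b7⊕b10⊕b11⊕b14⊕b15⊕b18⊕b19⊕b22⊕b23⊕b26⊕b27⊕b30⊕b31 = 0⊕1⊕0⊕1⊕1⊕0⊕0⊕1⊕1⊕1⊕1⊕0⊕1⊕0⊕1⊕1 = 0
s4: b4⊕b5⊕b6⊕b7⊕b12⊕b13⊕b14⊕b15⊕b20⊕b21⊕b22⊕b23⊕b28⊕b29⊕b30⊕b31 = 0⊕1⊕0⊕1⊕1⊕0⊕0⊕1⊕1⊕1⊕1⊕0⊕1⊕0⊕1⊕1 = 0
s8: b8⊕b9⊕b10⊕b11⊕b12⊕b13⊕b14⊕b15⊕b24⊕b25⊕b26⊕b27⊕b28⊕b29⊕b30⊕b31 = 1⊕1⊕1⊕0⊕1⊕0⊕0⊕1⊕1⊕0⊕1⊕0⊕1⊕0⊕1⊕1 = 0
s16: b16⊕b17⊕b18⊕b19⊕b20⊕b21⊕b22⊕b23⊕b24⊕b25⊕b26⊕b27⊕b28⊕b29⊕b30⊕b31 = 0⊕0⊕1⊕1⊕1⊕1⊕1⊕0⊕1⊕0⊕1⊕0⊕1⊕0⊕1⊕1 = 0
Syndrome (s16...s1) = 00001 → position 1.

1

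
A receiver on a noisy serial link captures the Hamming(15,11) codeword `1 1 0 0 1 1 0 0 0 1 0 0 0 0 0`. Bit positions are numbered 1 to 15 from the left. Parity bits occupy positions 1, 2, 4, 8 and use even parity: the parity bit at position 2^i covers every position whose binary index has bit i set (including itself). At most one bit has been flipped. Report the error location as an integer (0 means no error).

10

s1: b1⊕b3⊕b5⊕b7⊕b9⊕b11⊕b13⊕b15 = 1⊕0⊕1⊕0⊕0⊕0⊕0⊕0 = 0
s2: b2⊕b3⊕b6⊕b7⊕b10⊕b11⊕b14⊕b15 = 1⊕0⊕1⊕0⊕1⊕0⊕0⊕0 = 1
s4: b4⊕b5⊕b6⊕b7⊕b12⊕b13⊕b14⊕b15 = 0⊕1⊕1⊕0⊕0⊕0⊕0⊕0 = 0
s8: b8⊕b9⊕b10⊕b11⊕b12⊕b13⊕b14⊕b15 = 0⊕0⊕1⊕0⊕0⊕0⊕0⊕0 = 1
Syndrome (s8...s1) = 1010 → position 10.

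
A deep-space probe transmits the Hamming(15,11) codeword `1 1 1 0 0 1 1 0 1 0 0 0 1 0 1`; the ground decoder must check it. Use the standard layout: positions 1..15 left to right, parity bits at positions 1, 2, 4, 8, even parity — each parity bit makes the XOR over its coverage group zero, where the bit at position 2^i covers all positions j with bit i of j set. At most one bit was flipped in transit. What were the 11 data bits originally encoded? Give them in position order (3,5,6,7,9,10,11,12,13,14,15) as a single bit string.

10111100101

s1: b1⊕b3⊕b5⊕b7⊕b9⊕b11⊕b13⊕b15 = 1⊕1⊕0⊕1⊕1⊕0⊕1⊕1 = 0
s2: b2⊕b3⊕b6⊕b7⊕b10⊕b11⊕b14⊕b15 = 1⊕1⊕1⊕1⊕0⊕0⊕0⊕1 = 1
s4: b4⊕b5⊕b6⊕b7⊕b12⊕b13⊕b14⊕b15 = 0⊕0⊕1⊕1⊕0⊕1⊕0⊕1 = 0
s8: b8⊕b9⊕b10⊕b11⊕b12⊕b13⊕b14⊕b15 = 0⊕1⊕0⊕0⊕0⊕1⊕0⊕1 = 1
Syndrome (s8...s1) = 1010 → position 10.
Flip bit 10: corrected codeword = 111001101100101
Data bits at positions 3,5,6,7,9,10,11,12,13,14,15: 10111100101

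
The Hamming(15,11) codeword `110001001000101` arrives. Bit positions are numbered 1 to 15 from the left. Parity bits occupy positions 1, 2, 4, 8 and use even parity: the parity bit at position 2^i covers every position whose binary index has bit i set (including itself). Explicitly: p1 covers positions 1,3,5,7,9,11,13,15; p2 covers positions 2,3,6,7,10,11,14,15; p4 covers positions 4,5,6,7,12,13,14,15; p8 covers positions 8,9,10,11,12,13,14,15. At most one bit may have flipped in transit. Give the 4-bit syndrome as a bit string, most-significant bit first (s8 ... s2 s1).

1110

s1: b1⊕b3⊕b5⊕b7⊕b9⊕b11⊕b13⊕b15 = 1⊕0⊕0⊕0⊕1⊕0⊕1⊕1 = 0
s2: b2⊕b3⊕b6⊕b7⊕b10⊕b11⊕b14⊕b15 = 1⊕0⊕1⊕0⊕0⊕0⊕0⊕1 = 1
s4: b4⊕b5⊕b6⊕b7⊕b12⊕b13⊕b14⊕b15 = 0⊕0⊕1⊕0⊕0⊕1⊕0⊕1 = 1
s8: b8⊕b9⊕b10⊕b11⊕b12⊕b13⊕b14⊕b15 = 0⊕1⊕0⊕0⊕0⊕1⊕0⊕1 = 1
Syndrome (s8...s1) = 1110 → position 14.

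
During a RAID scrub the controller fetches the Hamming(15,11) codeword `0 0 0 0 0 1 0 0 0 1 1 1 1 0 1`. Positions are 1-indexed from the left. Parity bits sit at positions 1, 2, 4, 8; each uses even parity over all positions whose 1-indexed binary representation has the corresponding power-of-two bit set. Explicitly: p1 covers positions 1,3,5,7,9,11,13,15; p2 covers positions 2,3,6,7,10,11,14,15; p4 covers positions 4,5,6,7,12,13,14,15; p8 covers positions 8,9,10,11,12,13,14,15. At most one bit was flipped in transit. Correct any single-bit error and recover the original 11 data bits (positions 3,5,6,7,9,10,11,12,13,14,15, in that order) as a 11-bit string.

s1: b1⊕b3⊕b5⊕b7⊕b9⊕b11⊕b13⊕b15 = 0⊕0⊕0⊕0⊕0⊕1⊕1⊕1 = 1
s2: b2⊕b3⊕b6⊕b7⊕b10⊕b11⊕b14⊕b15 = 0⊕0⊕1⊕0⊕1⊕1⊕0⊕1 = 0
s4: b4⊕b5⊕b6⊕b7⊕b12⊕b13⊕b14⊕b15 = 0⊕0⊕1⊕0⊕1⊕1⊕0⊕1 = 0
s8: b8⊕b9⊕b10⊕b11⊕b12⊕b13⊕b14⊕b15 = 0⊕0⊕1⊕1⊕1⊕1⊕0⊕1 = 1
Syndrome (s8...s1) = 1001 → position 9.
Flip bit 9: corrected codeword = 000001001111101
Data bits at positions 3,5,6,7,9,10,11,12,13,14,15: 00101111101

00101111101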